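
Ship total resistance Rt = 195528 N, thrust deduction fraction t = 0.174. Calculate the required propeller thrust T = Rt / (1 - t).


Formula: T = Rt / (1 - t)
Step 1 — (1 - t) = 1 - 0.174 = 0.826
Step 2 — T = 195528 / 0.826 ≈ 236720 N (5 s.f.)

236720 N


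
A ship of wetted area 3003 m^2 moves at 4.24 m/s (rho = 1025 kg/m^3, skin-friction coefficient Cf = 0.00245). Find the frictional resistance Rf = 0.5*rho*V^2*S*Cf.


Formula: Rf = 0.5 * rho * V^2 * S * Cf
Step 1 — V^2 = 4.24^2 = 17.9776
Step 2 — 0.5 * rho * V^2 = 0.5 * 1025 * 17.9776 = 9213.52
Step 3 — Rf = 9213.52 * 3003 * 0.00245 ≈ 67787 N (5 s.f.)

67787 N


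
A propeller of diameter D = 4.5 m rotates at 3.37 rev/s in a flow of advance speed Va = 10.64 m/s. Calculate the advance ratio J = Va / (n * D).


Formula: J = Va / (n * D)
Step 1 — n * D = 3.37 * 4.5 = 15.165
Step 2 — J = 10.64 / 15.165 ≈ 0.70162 (5 s.f.)

0.70162


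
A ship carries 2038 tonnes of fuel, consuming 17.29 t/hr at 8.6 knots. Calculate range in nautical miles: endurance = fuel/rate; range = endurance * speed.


Formula: endurance = fuel / rate; range = endurance * speed
Step 1 — endurance = 2038 / 17.29 = 117.8716 hours
Step 2 — range = 117.8716 * 8.6 ≈ 1013.7 nautical miles (5 s.f.)

1013.7 NM


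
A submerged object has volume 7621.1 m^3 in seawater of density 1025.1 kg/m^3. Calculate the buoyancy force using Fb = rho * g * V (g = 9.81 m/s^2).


Formula: Fb = rho * g * V
Substituting: Fb = 1025.1 * 9.81 * 7621.1
Intermediate: 1025.1 * 9.81 = 10056.231
Result: Fb = 10056.231 * 7621.1 ≈ 76640000 N (5 s.f.)

76640000 N


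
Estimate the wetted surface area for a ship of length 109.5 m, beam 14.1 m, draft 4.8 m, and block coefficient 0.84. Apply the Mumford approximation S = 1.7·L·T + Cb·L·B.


Formula: S = 1.7*L*T + V/T with V = Cb*L*B*T, i.e. S = L * (1.7*T + Cb*B)
Step 1 — 1.7*T = 1.7 * 4.8 = 8.16 m
Step 2 — Cb*B = 0.84 * 14.1 = 11.844 m
Step 3 — 1.7*T + Cb*B = 8.16 + 11.844 = 20.004 m
Step 4 — S = 109.5 * 20.004 ≈ 2190.4 m^2 (5 s.f.)

2190.4 m^2


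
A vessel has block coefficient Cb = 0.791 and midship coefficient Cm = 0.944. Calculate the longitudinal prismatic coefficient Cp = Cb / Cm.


Formula: Cp = Cb / Cm
Substituting: Cp = 0.791 / 0.944
Result: Cp ≈ 0.83792 (5 s.f.)

0.83792


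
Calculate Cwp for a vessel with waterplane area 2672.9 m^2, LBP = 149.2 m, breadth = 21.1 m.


Formula: Cwp = Aw / (L * B)
Step 1 — L * B = 149.2 * 21.1 = 3148.12 m^2
Step 2 — Cwp = 2672.9 / 3148.12 ≈ 0.84905 (5 s.f.)

0.84905


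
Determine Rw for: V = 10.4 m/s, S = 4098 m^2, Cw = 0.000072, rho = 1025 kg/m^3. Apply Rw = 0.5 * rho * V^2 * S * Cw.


Formula: Rw = 0.5 * rho * V^2 * S * Cw
Step 1 — V^2 = 10.4^2 = 108.16
Step 2 — 0.5 * rho * V^2 = 0.5 * 1025 * 108.16 = 55432.0
Step 3 — Rw = 55432.0 * 4098 * 0.000072 ≈ 16356 N (5 s.f.)

16356 N


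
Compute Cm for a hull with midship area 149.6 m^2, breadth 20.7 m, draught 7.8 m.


Formula: Cm = Am / (B * T)
Step 1 — B * T = 20.7 * 7.8 = 161.46 m^2
Step 2 — Cm = 149.6 / 161.46 ≈ 0.92655 (5 s.f.)

0.92655


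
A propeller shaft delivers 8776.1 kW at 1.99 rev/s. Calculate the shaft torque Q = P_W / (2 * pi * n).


Formula: Q = P_W / (2 * pi * n)
Step 1 — P_W = 8776.1 kW * 1000 = 8776100.0 W
Step 2 — 2 * pi * n = 2 * pi * 1.99 = 12.503539
Step 3 — Q = 8776100.0 / 12.503539 ≈ 701890 N·m (5 s.f.)

701890 N·m


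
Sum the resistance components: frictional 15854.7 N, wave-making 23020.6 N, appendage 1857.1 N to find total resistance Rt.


Formula: Rt = Rf + Rw + Ra
Substituting: Rt = 15854.7 + 23020.6 + 1857.1
Result: Rt = 40732.4 N

40732.4 N


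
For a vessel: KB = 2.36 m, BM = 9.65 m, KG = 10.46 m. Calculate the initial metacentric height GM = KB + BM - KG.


Formula: GM = KB + BM - KG
Step 1 — KM = KB + BM = 2.36 + 9.65 = 12.01 m
Step 2 — GM = KM - KG = 12.01 - 10.46 = 1.55 m

1.55 m


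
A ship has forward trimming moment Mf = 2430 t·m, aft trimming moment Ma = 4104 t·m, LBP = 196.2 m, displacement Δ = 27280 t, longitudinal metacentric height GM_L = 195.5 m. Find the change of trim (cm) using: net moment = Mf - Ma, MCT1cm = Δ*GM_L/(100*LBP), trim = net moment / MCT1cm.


Formula: net trimming moment = Mf - Ma; MCT1cm = Δ*GM_L/(100*LBP); trim = net moment / MCT1cm
Step 1 — net trimming moment = 2430 - 4104 = -1674 t·m
Step 2 — MCT1cm = 27280 * 195.5 / (100 * 196.2) = 271.8267 t·m/cm
Step 3 — trim = -1674 / 271.8267 ≈ -6.1583 cm (5 s.f.)

-6.1583 cm


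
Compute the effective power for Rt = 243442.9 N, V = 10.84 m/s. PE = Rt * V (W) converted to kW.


Formula: PE = Rt * V / 1000 (kW)
Step 1 — PE (W) = 243442.9 * 10.84 = 2638921.036 W
Step 2 — PE (kW) = 2638921.036 / 1000 ≈ 2638.9 kW (5 s.f.)

2638.9 kW


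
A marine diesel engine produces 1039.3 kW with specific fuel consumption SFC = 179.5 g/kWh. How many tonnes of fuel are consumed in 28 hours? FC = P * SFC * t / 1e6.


Formula: FC (tonnes) = P * SFC * t / 1,000,000
Step 1 — P * SFC * t = 1039.3 * 179.5 * 28 = 5223521.8 g
Step 2 — FC (tonnes) = 5223521.8 / 1,000,000 ≈ 5.2235 tonnes (5 s.f.)

5.2235 tonnes


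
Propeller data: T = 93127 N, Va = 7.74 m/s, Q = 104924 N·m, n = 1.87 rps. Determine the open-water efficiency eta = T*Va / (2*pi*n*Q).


Formula: eta = T * Va / (2 * pi * n * Q)
Step 1 — numerator = T * Va = 93127 * 7.74 = 720802.98
Step 2 — 2 * pi * n = 2 * pi * 1.87 = 11.749557
Step 3 — denominator = 11.749557 * 104924 = 1232810.52
Step 4 — eta = 720802.98 / 1232810.52 ≈ 0.58468 (5 s.f.)

0.58468


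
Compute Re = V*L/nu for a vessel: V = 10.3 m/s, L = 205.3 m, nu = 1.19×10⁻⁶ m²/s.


Formula: Re = V * L / nu
Step 1 — V * L = 10.3 * 205.3 = 2114.59 m^2/s
Step 2 — Re = 2114.59 / 1.19e-6 = 1.78e+09

1.78e+09


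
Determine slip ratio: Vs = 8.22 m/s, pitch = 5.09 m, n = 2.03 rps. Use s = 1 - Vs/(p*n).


Formula: s = 1 - Vs / (p * n)
Step 1 — p * n = 5.09 * 2.03 = 10.3327
Step 2 — Vs / (p*n) = 8.22 / 10.3327 = 0.795533 (6 d.p.)
Step 3 — s = 1 - 0.795533 = 0.204467

0.204467


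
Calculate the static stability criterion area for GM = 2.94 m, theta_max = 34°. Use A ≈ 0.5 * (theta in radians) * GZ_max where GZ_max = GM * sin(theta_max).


Formula: GZ_max = GM * sin(theta); Area = 0.5 * theta_rad * GZ_max
Step 1 — GZ_max = 2.94 * sin(34°) = 2.94 * 0.559193 = 1.644027 m
Step 2 — theta_rad = 34 * pi/180 = 0.593412 rad
Step 3 — Area = 0.5 * 0.593412 * 1.644027 ≈ 0.48779 m·rad (5 s.f.)

0.48779 m·rad


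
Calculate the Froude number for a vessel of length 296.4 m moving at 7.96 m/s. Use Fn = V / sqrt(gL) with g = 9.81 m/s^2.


Formula: Fn = V / sqrt(g * L)
Step 1 — g * L = 9.81 * 296.4 = 2907.684
Step 2 — sqrt(g * L) = sqrt(2907.684) = 53.922945
Step 3 — Fn = 7.96 / 53.922945 ≈ 0.14762 (5 s.f.)

0.14762


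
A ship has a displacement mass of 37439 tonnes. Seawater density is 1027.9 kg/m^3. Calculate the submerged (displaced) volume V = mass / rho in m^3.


Formula: V = mass / rho
Step 1 — convert tonnes to kg: 37439 t * 1000 = 37439000 kg
Step 2 — V = 37439000 / 1027.9 ≈ 36423 m^3 (5 s.f.)

36423 m^3


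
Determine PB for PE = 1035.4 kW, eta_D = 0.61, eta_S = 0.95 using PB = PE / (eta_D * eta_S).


Formula: PB = PE / (eta_D * eta_S)
Step 1 — combined efficiency = eta_D * eta_S = 0.61 * 0.95 = 0.5795
Step 2 — PB = 1035.4 / 0.5795 ≈ 1786.7 kW (5 s.f.)

1786.7 kW


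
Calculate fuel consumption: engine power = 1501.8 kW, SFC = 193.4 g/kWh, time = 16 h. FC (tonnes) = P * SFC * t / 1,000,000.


Formula: FC (tonnes) = P * SFC * t / 1,000,000
Step 1 — P * SFC * t = 1501.8 * 193.4 * 16 = 4647169.92 g
Step 2 — FC (tonnes) = 4647169.92 / 1,000,000 ≈ 4.6472 tonnes (5 s.f.)

4.6472 tonnes


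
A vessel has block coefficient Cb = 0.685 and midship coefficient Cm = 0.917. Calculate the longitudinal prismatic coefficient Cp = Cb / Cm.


Formula: Cp = Cb / Cm
Substituting: Cp = 0.685 / 0.917
Result: Cp ≈ 0.74700 (5 s.f.)

0.74700


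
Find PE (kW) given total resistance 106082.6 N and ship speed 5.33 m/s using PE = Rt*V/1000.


Formula: PE = Rt * V / 1000 (kW)
Step 1 — PE (W) = 106082.6 * 5.33 = 565420.258 W
Step 2 — PE (kW) = 565420.258 / 1000 ≈ 565.42 kW (5 s.f.)

565.42 kW


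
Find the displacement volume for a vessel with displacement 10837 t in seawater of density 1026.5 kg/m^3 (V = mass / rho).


Formula: V = mass / rho
Step 1 — convert tonnes to kg: 10837 t * 1000 = 10837000 kg
Step 2 — V = 10837000 / 1026.5 ≈ 10557 m^3 (5 s.f.)

10557 m^3


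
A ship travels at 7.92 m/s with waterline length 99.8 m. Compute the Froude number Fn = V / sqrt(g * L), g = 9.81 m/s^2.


Formula: Fn = V / sqrt(g * L)
Step 1 — g * L = 9.81 * 99.8 = 979.038
Step 2 — sqrt(g * L) = sqrt(979.038) = 31.289583
Step 3 — Fn = 7.92 / 31.289583 ≈ 0.25312 (5 s.f.)

0.25312


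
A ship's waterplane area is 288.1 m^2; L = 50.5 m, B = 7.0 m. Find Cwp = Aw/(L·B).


Formula: Cwp = Aw / (L * B)
Step 1 — L * B = 50.5 * 7.0 = 353.5 m^2
Step 2 — Cwp = 288.1 / 353.5 ≈ 0.81499 (5 s.f.)

0.81499


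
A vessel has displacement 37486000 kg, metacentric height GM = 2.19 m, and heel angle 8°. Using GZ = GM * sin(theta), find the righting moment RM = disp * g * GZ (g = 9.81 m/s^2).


Formula: GZ = GM * sin(theta); RM = disp * g * GZ
Step 1 — GZ = 2.19 * sin(8°) = 2.19 * 0.139173 = 0.304789 m
Step 2 — RM = 37486000 * 9.81 * 0.304789 ≈ 112080000 N·m (5 s.f.)

112080000 N·m


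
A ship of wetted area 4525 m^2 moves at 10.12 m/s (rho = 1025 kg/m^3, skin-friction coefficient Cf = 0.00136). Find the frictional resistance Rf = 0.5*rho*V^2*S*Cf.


Formula: Rf = 0.5 * rho * V^2 * S * Cf
Step 1 — V^2 = 10.12^2 = 102.4144
Step 2 — 0.5 * rho * V^2 = 0.5 * 1025 * 102.4144 = 52487.38
Step 3 — Rf = 52487.38 * 4525 * 0.00136 ≈ 323010 N (5 s.f.)

323010 N


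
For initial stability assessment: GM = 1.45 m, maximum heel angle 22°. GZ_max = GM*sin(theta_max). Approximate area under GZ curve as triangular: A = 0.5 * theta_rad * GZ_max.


Formula: GZ_max = GM * sin(theta); Area = 0.5 * theta_rad * GZ_max
Step 1 — GZ_max = 1.45 * sin(22°) = 1.45 * 0.374607 = 0.54318 m
Step 2 — theta_rad = 22 * pi/180 = 0.383972 rad
Step 3 — Area = 0.5 * 0.383972 * 0.54318 ≈ 0.10428 m·rad (5 s.f.)

0.10428 m·rad


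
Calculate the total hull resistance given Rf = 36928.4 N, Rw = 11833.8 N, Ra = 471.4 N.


Formula: Rt = Rf + Rw + Ra
Substituting: Rt = 36928.4 + 11833.8 + 471.4
Result: Rt = 49233.6 N

49233.6 N


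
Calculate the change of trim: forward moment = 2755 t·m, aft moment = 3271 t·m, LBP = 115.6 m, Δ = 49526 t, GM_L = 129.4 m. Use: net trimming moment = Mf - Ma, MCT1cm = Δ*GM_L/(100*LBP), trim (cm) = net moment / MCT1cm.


Formula: net trimming moment = Mf - Ma; MCT1cm = Δ*GM_L/(100*LBP); trim = net moment / MCT1cm
Step 1 — net trimming moment = 2755 - 3271 = -516 t·m
Step 2 — MCT1cm = 49526 * 129.4 / (100 * 115.6) = 554.3827 t·m/cm
Step 3 — trim = -516 / 554.3827 ≈ -0.93076 cm (5 s.f.)

-0.93076 cm


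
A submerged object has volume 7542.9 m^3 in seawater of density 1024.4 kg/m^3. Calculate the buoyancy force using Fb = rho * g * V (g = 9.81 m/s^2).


Formula: Fb = rho * g * V
Substituting: Fb = 1024.4 * 9.81 * 7542.9
Intermediate: 1024.4 * 9.81 = 10049.364
Result: Fb = 10049.364 * 7542.9 ≈ 75801000 N (5 s.f.)

75801000 N


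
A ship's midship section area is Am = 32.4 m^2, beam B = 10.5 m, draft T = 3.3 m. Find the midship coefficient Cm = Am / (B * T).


Formula: Cm = Am / (B * T)
Step 1 — B * T = 10.5 * 3.3 = 34.65 m^2
Step 2 — Cm = 32.4 / 34.65 ≈ 0.93506 (5 s.f.)

0.93506


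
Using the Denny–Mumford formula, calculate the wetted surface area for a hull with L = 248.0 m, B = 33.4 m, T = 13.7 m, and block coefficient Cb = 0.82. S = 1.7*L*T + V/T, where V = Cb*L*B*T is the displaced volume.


Formula: S = 1.7*L*T + V/T with V = Cb*L*B*T, i.e. S = L * (1.7*T + Cb*B)
Step 1 — 1.7*T = 1.7 * 13.7 = 23.29 m
Step 2 — Cb*B = 0.82 * 33.4 = 27.388 m
Step 3 — 1.7*T + Cb*B = 23.29 + 27.388 = 50.678 m
Step 4 — S = 248.0 * 50.678 ≈ 12568 m^2 (5 s.f.)

12568 m^2


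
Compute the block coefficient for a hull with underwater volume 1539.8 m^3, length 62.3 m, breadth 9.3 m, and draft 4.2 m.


Formula: Cb = V / (L * B * T)
Step 1 — L * B * T = 62.3 * 9.3 * 4.2 = 2433.438 m^3
Step 2 — Cb = 1539.8 / 2433.438 ≈ 0.63277 (5 s.f.)

0.63277


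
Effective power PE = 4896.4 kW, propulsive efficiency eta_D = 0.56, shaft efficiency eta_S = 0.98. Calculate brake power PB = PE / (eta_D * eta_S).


Formula: PB = PE / (eta_D * eta_S)
Step 1 — combined efficiency = eta_D * eta_S = 0.56 * 0.98 = 0.5488
Step 2 — PB = 4896.4 / 0.5488 ≈ 8922.0 kW (5 s.f.)

8922.0 kW


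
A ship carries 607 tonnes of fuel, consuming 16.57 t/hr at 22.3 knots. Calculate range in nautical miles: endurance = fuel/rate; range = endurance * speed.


Formula: endurance = fuel / rate; range = endurance * speed
Step 1 — endurance = 607 / 16.57 = 36.6325 hours
Step 2 — range = 36.6325 * 22.3 ≈ 816.90 nautical miles (5 s.f.)

816.90 NM


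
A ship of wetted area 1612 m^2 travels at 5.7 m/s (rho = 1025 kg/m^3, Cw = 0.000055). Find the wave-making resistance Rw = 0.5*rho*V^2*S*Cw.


Formula: Rw = 0.5 * rho * V^2 * S * Cw
Step 1 — V^2 = 5.7^2 = 32.49
Step 2 — 0.5 * rho * V^2 = 0.5 * 1025 * 32.49 = 16651.125
Step 3 — Rw = 16651.125 * 1612 * 0.000055 ≈ 1476.3 N (5 s.f.)

1476.3 N


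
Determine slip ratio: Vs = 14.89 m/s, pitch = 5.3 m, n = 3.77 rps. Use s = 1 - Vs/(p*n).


Formula: s = 1 - Vs / (p * n)
Step 1 — p * n = 5.3 * 3.77 = 19.981
Step 2 — Vs / (p*n) = 14.89 / 19.981 = 0.745208 (6 d.p.)
Step 3 — s = 1 - 0.745208 = 0.254792

0.254792


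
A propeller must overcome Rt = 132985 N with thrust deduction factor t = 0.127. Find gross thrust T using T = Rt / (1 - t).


Formula: T = Rt / (1 - t)
Step 1 — (1 - t) = 1 - 0.127 = 0.873
Step 2 — T = 132985 / 0.873 ≈ 152330 N (5 s.f.)

152330 N


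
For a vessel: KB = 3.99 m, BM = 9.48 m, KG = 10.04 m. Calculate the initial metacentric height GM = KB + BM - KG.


Formula: GM = KB + BM - KG
Step 1 — KM = KB + BM = 3.99 + 9.48 = 13.47 m
Step 2 — GM = KM - KG = 13.47 - 10.04 = 3.43 m

3.43 m


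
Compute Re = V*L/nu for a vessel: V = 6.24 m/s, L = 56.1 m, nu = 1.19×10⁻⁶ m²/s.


Formula: Re = V * L / nu
Step 1 — V * L = 6.24 * 56.1 = 350.064 m^2/s
Step 2 — Re = 350.064 / 1.19e-6 = 2.94e+08

2.94e+08


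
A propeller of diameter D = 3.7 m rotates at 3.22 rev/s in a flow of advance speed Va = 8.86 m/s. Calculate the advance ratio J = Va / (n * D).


Formula: J = Va / (n * D)
Step 1 — n * D = 3.22 * 3.7 = 11.914
Step 2 — J = 8.86 / 11.914 ≈ 0.74366 (5 s.f.)

0.74366


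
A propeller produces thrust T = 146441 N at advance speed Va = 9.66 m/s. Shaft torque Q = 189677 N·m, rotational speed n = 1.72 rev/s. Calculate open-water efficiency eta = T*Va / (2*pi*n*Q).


Formula: eta = T * Va / (2 * pi * n * Q)
Step 1 — numerator = T * Va = 146441 * 9.66 = 1414620.06
Step 2 — 2 * pi * n = 2 * pi * 1.72 = 10.807079
Step 3 — denominator = 10.807079 * 189677 = 2049854.32
Step 4 — eta = 1414620.06 / 2049854.32 ≈ 0.69011 (5 s.f.)

0.69011


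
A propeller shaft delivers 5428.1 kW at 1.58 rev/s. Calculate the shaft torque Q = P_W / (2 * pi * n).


Formula: Q = P_W / (2 * pi * n)
Step 1 — P_W = 5428.1 kW * 1000 = 5428100.0 W
Step 2 — 2 * pi * n = 2 * pi * 1.58 = 9.927433
Step 3 — Q = 5428100.0 / 9.927433 ≈ 546780 N·m (5 s.f.)

546780 N·m


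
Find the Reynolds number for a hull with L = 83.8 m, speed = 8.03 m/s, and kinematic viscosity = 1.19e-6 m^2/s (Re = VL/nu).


Formula: Re = V * L / nu
Step 1 — V * L = 8.03 * 83.8 = 672.914 m^2/s
Step 2 — Re = 672.914 / 1.19e-6 = 5.65e+08

5.65e+08


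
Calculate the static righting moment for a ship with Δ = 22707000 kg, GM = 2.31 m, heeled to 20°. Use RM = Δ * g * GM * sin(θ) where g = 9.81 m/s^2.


Formula: GZ = GM * sin(theta); RM = disp * g * GZ
Step 1 — GZ = 2.31 * sin(20°) = 2.31 * 0.34202 = 0.790066 m
Step 2 — RM = 22707000 * 9.81 * 0.790066 ≈ 175990000 N·m (5 s.f.)

175990000 N·m


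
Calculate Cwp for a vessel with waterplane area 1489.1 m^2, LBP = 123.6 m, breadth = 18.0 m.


Formula: Cwp = Aw / (L * B)
Step 1 — L * B = 123.6 * 18.0 = 2224.8 m^2
Step 2 — Cwp = 1489.1 / 2224.8 ≈ 0.66932 (5 s.f.)

0.66932


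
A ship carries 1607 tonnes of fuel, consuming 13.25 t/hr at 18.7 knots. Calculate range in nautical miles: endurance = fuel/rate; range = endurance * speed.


Formula: endurance = fuel / rate; range = endurance * speed
Step 1 — endurance = 1607 / 13.25 = 121.283 hours
Step 2 — range = 121.283 * 18.7 ≈ 2268.0 nautical miles (5 s.f.)

2268.0 NM


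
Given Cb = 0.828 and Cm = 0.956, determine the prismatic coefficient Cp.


Formula: Cp = Cb / Cm
Substituting: Cp = 0.828 / 0.956
Result: Cp ≈ 0.86611 (5 s.f.)

0.86611


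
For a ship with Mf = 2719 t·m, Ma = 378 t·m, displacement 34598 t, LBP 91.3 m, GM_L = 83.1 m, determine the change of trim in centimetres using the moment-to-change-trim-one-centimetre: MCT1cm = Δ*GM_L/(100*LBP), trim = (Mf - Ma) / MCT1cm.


Formula: net trimming moment = Mf - Ma; MCT1cm = Δ*GM_L/(100*LBP); trim = net moment / MCT1cm
Step 1 — net trimming moment = 2719 - 378 = 2341 t·m
Step 2 — MCT1cm = 34598 * 83.1 / (100 * 91.3) = 314.9062 t·m/cm
Step 3 — trim = 2341 / 314.9062 ≈ 7.4340 cm (5 s.f.)

7.4340 cm


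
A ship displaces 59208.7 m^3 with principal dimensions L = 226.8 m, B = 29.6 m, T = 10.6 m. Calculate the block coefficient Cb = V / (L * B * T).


Formula: Cb = V / (L * B * T)
Step 1 — L * B * T = 226.8 * 29.6 * 10.6 = 71160.768 m^3
Step 2 — Cb = 59208.7 / 71160.768 ≈ 0.83204 (5 s.f.)

0.83204


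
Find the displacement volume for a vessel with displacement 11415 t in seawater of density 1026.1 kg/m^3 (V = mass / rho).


Formula: V = mass / rho
Step 1 — convert tonnes to kg: 11415 t * 1000 = 11415000 kg
Step 2 — V = 11415000 / 1026.1 ≈ 11125 m^3 (5 s.f.)

11125 m^3


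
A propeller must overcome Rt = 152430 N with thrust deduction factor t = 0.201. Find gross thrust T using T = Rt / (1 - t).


Formula: T = Rt / (1 - t)
Step 1 — (1 - t) = 1 - 0.201 = 0.799
Step 2 — T = 152430 / 0.799 ≈ 190780 N (5 s.f.)

190780 N


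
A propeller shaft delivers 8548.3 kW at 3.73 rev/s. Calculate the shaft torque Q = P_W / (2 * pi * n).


Formula: Q = P_W / (2 * pi * n)
Step 1 — P_W = 8548.3 kW * 1000 = 8548300.0 W
Step 2 — 2 * pi * n = 2 * pi * 3.73 = 23.436281
Step 3 — Q = 8548300.0 / 23.436281 ≈ 364750 N·m (5 s.f.)

364750 N·m


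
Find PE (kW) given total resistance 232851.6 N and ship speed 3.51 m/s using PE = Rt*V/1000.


Formula: PE = Rt * V / 1000 (kW)
Step 1 — PE (W) = 232851.6 * 3.51 = 817309.116 W
Step 2 — PE (kW) = 817309.116 / 1000 ≈ 817.31 kW (5 s.f.)

817.31 kW


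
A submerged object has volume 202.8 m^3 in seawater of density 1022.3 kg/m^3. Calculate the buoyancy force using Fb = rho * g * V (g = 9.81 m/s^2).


Formula: Fb = rho * g * V
Substituting: Fb = 1022.3 * 9.81 * 202.8
Intermediate: 1022.3 * 9.81 = 10028.763
Result: Fb = 10028.763 * 202.8 ≈ 2033800 N (5 s.f.)

2033800 N


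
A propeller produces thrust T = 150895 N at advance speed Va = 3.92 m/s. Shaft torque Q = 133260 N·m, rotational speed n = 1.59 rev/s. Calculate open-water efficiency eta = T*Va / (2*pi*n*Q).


Formula: eta = T * Va / (2 * pi * n * Q)
Step 1 — numerator = T * Va = 150895 * 3.92 = 591508.4
Step 2 — 2 * pi * n = 2 * pi * 1.59 = 9.990265
Step 3 — denominator = 9.990265 * 133260 = 1331302.71
Step 4 — eta = 591508.4 / 1331302.71 ≈ 0.44431 (5 s.f.)

0.44431


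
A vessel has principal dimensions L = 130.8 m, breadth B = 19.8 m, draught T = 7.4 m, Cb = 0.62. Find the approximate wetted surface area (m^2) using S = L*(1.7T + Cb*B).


Formula: S = 1.7*L*T + V/T with V = Cb*L*B*T, i.e. S = L * (1.7*T + Cb*B)
Step 1 — 1.7*T = 1.7 * 7.4 = 12.58 m
Step 2 — Cb*B = 0.62 * 19.8 = 12.276 m
Step 3 — 1.7*T + Cb*B = 12.58 + 12.276 = 24.856 m
Step 4 — S = 130.8 * 24.856 ≈ 3251.2 m^2 (5 s.f.)

3251.2 m^2


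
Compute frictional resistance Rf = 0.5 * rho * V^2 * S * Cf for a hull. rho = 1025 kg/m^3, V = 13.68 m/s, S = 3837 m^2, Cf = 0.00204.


Formula: Rf = 0.5 * rho * V^2 * S * Cf
Step 1 — V^2 = 13.68^2 = 187.1424
Step 2 — 0.5 * rho * V^2 = 0.5 * 1025 * 187.1424 = 95910.48
Step 3 — Rf = 95910.48 * 3837 * 0.00204 ≈ 750740 N (5 s.f.)

750740 N


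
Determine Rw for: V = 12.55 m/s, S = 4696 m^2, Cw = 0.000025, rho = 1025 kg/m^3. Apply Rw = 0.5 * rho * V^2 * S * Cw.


Formula: Rw = 0.5 * rho * V^2 * S * Cw
Step 1 — V^2 = 12.55^2 = 157.5025
Step 2 — 0.5 * rho * V^2 = 0.5 * 1025 * 157.5025 = 80720.03125
Step 3 — Rw = 80720.03125 * 4696 * 0.000025 ≈ 9476.5 N (5 s.f.)

9476.5 N


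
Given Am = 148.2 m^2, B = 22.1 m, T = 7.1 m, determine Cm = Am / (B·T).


Formula: Cm = Am / (B * T)
Step 1 — B * T = 22.1 * 7.1 = 156.91 m^2
Step 2 — Cm = 148.2 / 156.91 ≈ 0.94449 (5 s.f.)

0.94449


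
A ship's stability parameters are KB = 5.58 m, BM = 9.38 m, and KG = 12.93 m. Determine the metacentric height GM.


Formula: GM = KB + BM - KG
Step 1 — KM = KB + BM = 5.58 + 9.38 = 14.96 m
Step 2 — GM = KM - KG = 14.96 - 12.93 = 2.03 m

2.03 m


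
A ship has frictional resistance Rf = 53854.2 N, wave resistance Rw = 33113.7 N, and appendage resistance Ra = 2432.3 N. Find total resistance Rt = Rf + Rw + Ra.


Formula: Rt = Rf + Rw + Ra
Substituting: Rt = 53854.2 + 33113.7 + 2432.3
Result: Rt = 89400.2 N

89400.2 N


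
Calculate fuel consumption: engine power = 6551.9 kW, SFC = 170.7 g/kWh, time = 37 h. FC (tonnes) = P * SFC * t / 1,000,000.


Formula: FC (tonnes) = P * SFC * t / 1,000,000
Step 1 — P * SFC * t = 6551.9 * 170.7 * 37 = 41381145.21 g
Step 2 — FC (tonnes) = 41381145.21 / 1,000,000 ≈ 41.381 tonnes (5 s.f.)

41.381 tonnes


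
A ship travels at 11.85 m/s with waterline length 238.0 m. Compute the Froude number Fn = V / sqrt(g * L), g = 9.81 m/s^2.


Formula: Fn = V / sqrt(g * L)
Step 1 — g * L = 9.81 * 238.0 = 2334.78
Step 2 — sqrt(g * L) = sqrt(2334.78) = 48.319561
Step 3 — Fn = 11.85 / 48.319561 ≈ 0.24524 (5 s.f.)

0.24524


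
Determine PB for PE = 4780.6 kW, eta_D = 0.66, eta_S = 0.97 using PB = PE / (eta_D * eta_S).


Formula: PB = PE / (eta_D * eta_S)
Step 1 — combined efficiency = eta_D * eta_S = 0.66 * 0.97 = 0.6402
Step 2 — PB = 4780.6 / 0.6402 ≈ 7467.4 kW (5 s.f.)

7467.4 kW


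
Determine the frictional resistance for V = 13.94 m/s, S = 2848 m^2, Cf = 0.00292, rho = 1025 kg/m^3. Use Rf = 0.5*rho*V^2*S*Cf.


Formula: Rf = 0.5 * rho * V^2 * S * Cf
Step 1 — V^2 = 13.94^2 = 194.3236
Step 2 — 0.5 * rho * V^2 = 0.5 * 1025 * 194.3236 = 99590.845
Step 3 — Rf = 99590.845 * 2848 * 0.00292 ≈ 828210 N (5 s.f.)

828210 N


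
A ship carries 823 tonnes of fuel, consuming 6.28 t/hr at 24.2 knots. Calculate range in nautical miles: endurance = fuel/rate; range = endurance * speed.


Formula: endurance = fuel / rate; range = endurance * speed
Step 1 — endurance = 823 / 6.28 = 131.051 hours
Step 2 — range = 131.051 * 24.2 ≈ 3171.4 nautical miles (5 s.f.)

3171.4 NM


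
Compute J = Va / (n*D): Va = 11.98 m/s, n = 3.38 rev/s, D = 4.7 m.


Formula: J = Va / (n * D)
Step 1 — n * D = 3.38 * 4.7 = 15.886
Step 2 — J = 11.98 / 15.886 ≈ 0.75412 (5 s.f.)

0.75412


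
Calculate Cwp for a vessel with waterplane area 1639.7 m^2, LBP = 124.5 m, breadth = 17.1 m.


Formula: Cwp = Aw / (L * B)
Step 1 — L * B = 124.5 * 17.1 = 2128.95 m^2
Step 2 — Cwp = 1639.7 / 2128.95 ≈ 0.77019 (5 s.f.)

0.77019


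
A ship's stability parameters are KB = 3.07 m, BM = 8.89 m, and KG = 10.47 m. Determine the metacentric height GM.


Formula: GM = KB + BM - KG
Step 1 — KM = KB + BM = 3.07 + 8.89 = 11.96 m
Step 2 — GM = KM - KG = 11.96 - 10.47 = 1.49 m

1.49 m


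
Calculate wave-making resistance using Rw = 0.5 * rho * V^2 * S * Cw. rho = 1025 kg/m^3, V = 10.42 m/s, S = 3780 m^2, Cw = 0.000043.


Formula: Rw = 0.5 * rho * V^2 * S * Cw
Step 1 — V^2 = 10.42^2 = 108.5764
Step 2 — 0.5 * rho * V^2 = 0.5 * 1025 * 108.5764 = 55645.405
Step 3 — Rw = 55645.405 * 3780 * 0.000043 ≈ 9044.6 N (5 s.f.)

9044.6 N


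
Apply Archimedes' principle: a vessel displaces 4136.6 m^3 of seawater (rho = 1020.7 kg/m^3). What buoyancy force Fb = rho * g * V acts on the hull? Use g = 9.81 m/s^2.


Formula: Fb = rho * g * V
Substituting: Fb = 1020.7 * 9.81 * 4136.6
Intermediate: 1020.7 * 9.81 = 10013.067
Result: Fb = 10013.067 * 4136.6 ≈ 41420000 N (5 s.f.)

41420000 N


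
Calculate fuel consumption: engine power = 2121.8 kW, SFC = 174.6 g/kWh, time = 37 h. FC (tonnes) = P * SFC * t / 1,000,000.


Formula: FC (tonnes) = P * SFC * t / 1,000,000
Step 1 — P * SFC * t = 2121.8 * 174.6 * 37 = 13707252.36 g
Step 2 — FC (tonnes) = 13707252.36 / 1,000,000 ≈ 13.707 tonnes (5 s.f.)

13.707 tonnes


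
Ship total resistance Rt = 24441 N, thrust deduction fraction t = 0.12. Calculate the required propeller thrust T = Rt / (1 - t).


Formula: T = Rt / (1 - t)
Step 1 — (1 - t) = 1 - 0.12 = 0.88
Step 2 — T = 24441 / 0.88 ≈ 27774 N (5 s.f.)

27774 N


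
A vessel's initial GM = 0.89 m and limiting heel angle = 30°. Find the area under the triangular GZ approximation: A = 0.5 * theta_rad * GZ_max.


Formula: GZ_max = GM * sin(theta); Area = 0.5 * theta_rad * GZ_max
Step 1 — GZ_max = 0.89 * sin(30°) = 0.89 * 0.5 = 0.445 m
Step 2 — theta_rad = 30 * pi/180 = 0.523599 rad
Step 3 — Area = 0.5 * 0.523599 * 0.445 ≈ 0.11650 m·rad (5 s.f.)

0.11650 m·rad


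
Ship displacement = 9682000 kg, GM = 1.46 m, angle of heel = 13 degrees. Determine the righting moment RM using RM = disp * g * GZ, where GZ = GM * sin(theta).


Formula: GZ = GM * sin(theta); RM = disp * g * GZ
Step 1 — GZ = 1.46 * sin(13°) = 1.46 * 0.224951 = 0.328428 m
Step 2 — RM = 9682000 * 9.81 * 0.328428 ≈ 31194000 N·m (5 s.f.)

31194000 N·m


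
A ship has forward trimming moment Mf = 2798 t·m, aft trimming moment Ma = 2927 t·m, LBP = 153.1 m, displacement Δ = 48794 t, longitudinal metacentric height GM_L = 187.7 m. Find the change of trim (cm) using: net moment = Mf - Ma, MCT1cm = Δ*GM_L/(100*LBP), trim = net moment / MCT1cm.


Formula: net trimming moment = Mf - Ma; MCT1cm = Δ*GM_L/(100*LBP); trim = net moment / MCT1cm
Step 1 — net trimming moment = 2798 - 2927 = -129 t·m
Step 2 — MCT1cm = 48794 * 187.7 / (100 * 153.1) = 598.2125 t·m/cm
Step 3 — trim = -129 / 598.2125 ≈ -0.21564 cm (5 s.f.)

-0.21564 cm


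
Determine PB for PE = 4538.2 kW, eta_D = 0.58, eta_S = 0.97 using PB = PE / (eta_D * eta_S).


Formula: PB = PE / (eta_D * eta_S)
Step 1 — combined efficiency = eta_D * eta_S = 0.58 * 0.97 = 0.5626
Step 2 — PB = 4538.2 / 0.5626 ≈ 8066.5 kW (5 s.f.)

8066.5 kW


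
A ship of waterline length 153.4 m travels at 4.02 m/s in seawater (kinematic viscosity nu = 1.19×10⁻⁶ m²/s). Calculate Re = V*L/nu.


Formula: Re = V * L / nu
Step 1 — V * L = 4.02 * 153.4 = 616.668 m^2/s
Step 2 — Re = 616.668 / 1.19e-6 = 5.18e+08

5.18e+08


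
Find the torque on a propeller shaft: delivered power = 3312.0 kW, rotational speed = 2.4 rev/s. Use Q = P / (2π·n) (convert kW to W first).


Formula: Q = P_W / (2 * pi * n)
Step 1 — P_W = 3312.0 kW * 1000 = 3312000.0 W
Step 2 — 2 * pi * n = 2 * pi * 2.4 = 15.079645
Step 3 — Q = 3312000.0 / 15.079645 ≈ 219630 N·m (5 s.f.)

219630 N·m


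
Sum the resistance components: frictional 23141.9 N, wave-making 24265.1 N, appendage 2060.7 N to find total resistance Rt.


Formula: Rt = Rf + Rw + Ra
Substituting: Rt = 23141.9 + 24265.1 + 2060.7
Result: Rt = 49467.7 N

49467.7 N


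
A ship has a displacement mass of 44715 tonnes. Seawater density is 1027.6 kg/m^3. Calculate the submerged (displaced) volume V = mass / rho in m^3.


Formula: V = mass / rho
Step 1 — convert tonnes to kg: 44715 t * 1000 = 44715000 kg
Step 2 — V = 44715000 / 1027.6 ≈ 43514 m^3 (5 s.f.)

43514 m^3


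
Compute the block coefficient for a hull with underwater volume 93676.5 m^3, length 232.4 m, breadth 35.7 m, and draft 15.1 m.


Formula: Cb = V / (L * B * T)
Step 1 — L * B * T = 232.4 * 35.7 * 15.1 = 125279.868 m^3
Step 2 — Cb = 93676.5 / 125279.868 ≈ 0.74774 (5 s.f.)

0.74774


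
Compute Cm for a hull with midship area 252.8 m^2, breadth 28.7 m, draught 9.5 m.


Formula: Cm = Am / (B * T)
Step 1 — B * T = 28.7 * 9.5 = 272.65 m^2
Step 2 — Cm = 252.8 / 272.65 ≈ 0.92720 (5 s.f.)

0.92720


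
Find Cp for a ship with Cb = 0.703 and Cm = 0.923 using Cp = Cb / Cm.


Formula: Cp = Cb / Cm
Substituting: Cp = 0.703 / 0.923
Result: Cp ≈ 0.76165 (5 s.f.)

0.76165


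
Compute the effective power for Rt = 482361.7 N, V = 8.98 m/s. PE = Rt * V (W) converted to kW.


Formula: PE = Rt * V / 1000 (kW)
Step 1 — PE (W) = 482361.7 * 8.98 = 4331608.066 W
Step 2 — PE (kW) = 4331608.066 / 1000 ≈ 4331.6 kW (5 s.f.)

4331.6 kW


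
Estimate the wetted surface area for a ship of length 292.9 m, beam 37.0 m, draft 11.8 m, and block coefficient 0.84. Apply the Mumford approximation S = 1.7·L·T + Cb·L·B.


Formula: S = 1.7*L*T + V/T with V = Cb*L*B*T, i.e. S = L * (1.7*T + Cb*B)
Step 1 — 1.7*T = 1.7 * 11.8 = 20.06 m
Step 2 — Cb*B = 0.84 * 37.0 = 31.08 m
Step 3 — 1.7*T + Cb*B = 20.06 + 31.08 = 51.14 m
Step 4 — S = 292.9 * 51.14 ≈ 14979 m^2 (5 s.f.)

14979 m^2


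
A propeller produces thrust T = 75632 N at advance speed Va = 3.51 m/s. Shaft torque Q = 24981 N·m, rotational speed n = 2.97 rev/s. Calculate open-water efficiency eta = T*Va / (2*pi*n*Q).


Formula: eta = T * Va / (2 * pi * n * Q)
Step 1 — numerator = T * Va = 75632 * 3.51 = 265468.32
Step 2 — 2 * pi * n = 2 * pi * 2.97 = 18.66106
Step 3 — denominator = 18.66106 * 24981 = 466171.94
Step 4 — eta = 265468.32 / 466171.94 ≈ 0.56946 (5 s.f.)

0.56946


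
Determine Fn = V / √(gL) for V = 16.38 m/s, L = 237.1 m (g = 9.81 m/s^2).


Formula: Fn = V / sqrt(g * L)
Step 1 — g * L = 9.81 * 237.1 = 2325.951
Step 2 — sqrt(g * L) = sqrt(2325.951) = 48.228114
Step 3 — Fn = 16.38 / 48.228114 ≈ 0.33964 (5 s.f.)

0.33964


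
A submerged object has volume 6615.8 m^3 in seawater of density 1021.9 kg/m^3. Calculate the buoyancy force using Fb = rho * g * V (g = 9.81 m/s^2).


Formula: Fb = rho * g * V
Substituting: Fb = 1021.9 * 9.81 * 6615.8
Intermediate: 1021.9 * 9.81 = 10024.839
Result: Fb = 10024.839 * 6615.8 ≈ 66322000 N (5 s.f.)

66322000 N


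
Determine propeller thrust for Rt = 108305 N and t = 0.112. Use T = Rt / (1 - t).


Formula: T = Rt / (1 - t)
Step 1 — (1 - t) = 1 - 0.112 = 0.888
Step 2 — T = 108305 / 0.888 ≈ 121970 N (5 s.f.)

121970 N


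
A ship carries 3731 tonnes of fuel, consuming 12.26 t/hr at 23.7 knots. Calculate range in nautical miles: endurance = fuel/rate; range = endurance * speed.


Formula: endurance = fuel / rate; range = endurance * speed
Step 1 — endurance = 3731 / 12.26 = 304.323 hours
Step 2 — range = 304.323 * 23.7 ≈ 7212.5 nautical miles (5 s.f.)

7212.5 NM


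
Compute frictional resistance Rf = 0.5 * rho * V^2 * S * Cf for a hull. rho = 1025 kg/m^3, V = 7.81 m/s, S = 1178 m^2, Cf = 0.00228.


Formula: Rf = 0.5 * rho * V^2 * S * Cf
Step 1 — V^2 = 7.81^2 = 60.9961
Step 2 — 0.5 * rho * V^2 = 0.5 * 1025 * 60.9961 = 31260.50125
Step 3 — Rf = 31260.50125 * 1178 * 0.00228 ≈ 83961 N (5 s.f.)

83961 N


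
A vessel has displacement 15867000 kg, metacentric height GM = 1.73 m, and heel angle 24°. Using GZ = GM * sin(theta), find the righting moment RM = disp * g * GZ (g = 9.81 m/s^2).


Formula: GZ = GM * sin(theta); RM = disp * g * GZ
Step 1 — GZ = 1.73 * sin(24°) = 1.73 * 0.406737 = 0.703655 m
Step 2 — RM = 15867000 * 9.81 * 0.703655 ≈ 109530000 N·m (5 s.f.)

109530000 N·m


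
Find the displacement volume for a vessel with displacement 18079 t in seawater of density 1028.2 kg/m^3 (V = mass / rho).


Formula: V = mass / rho
Step 1 — convert tonnes to kg: 18079 t * 1000 = 18079000 kg
Step 2 — V = 18079000 / 1028.2 ≈ 17583 m^3 (5 s.f.)

17583 m^3


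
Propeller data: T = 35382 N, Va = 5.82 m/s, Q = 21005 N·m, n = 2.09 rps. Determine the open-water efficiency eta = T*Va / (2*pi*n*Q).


Formula: eta = T * Va / (2 * pi * n * Q)
Step 1 — numerator = T * Va = 35382 * 5.82 = 205923.24
Step 2 — 2 * pi * n = 2 * pi * 2.09 = 13.131857
Step 3 — denominator = 13.131857 * 21005 = 275834.66
Step 4 — eta = 205923.24 / 275834.66 ≈ 0.74655 (5 s.f.)

0.74655


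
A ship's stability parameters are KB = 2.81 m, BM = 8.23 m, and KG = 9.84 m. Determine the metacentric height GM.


Formula: GM = KB + BM - KG
Step 1 — KM = KB + BM = 2.81 + 8.23 = 11.04 m
Step 2 — GM = KM - KG = 11.04 - 9.84 = 1.2 m

1.2 m


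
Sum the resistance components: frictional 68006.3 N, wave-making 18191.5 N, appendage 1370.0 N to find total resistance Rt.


Formula: Rt = Rf + Rw + Ra
Substituting: Rt = 68006.3 + 18191.5 + 1370.0
Result: Rt = 87567.8 N

87567.8 N


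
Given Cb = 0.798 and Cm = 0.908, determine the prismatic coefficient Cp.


Formula: Cp = Cb / Cm
Substituting: Cp = 0.798 / 0.908
Result: Cp ≈ 0.87885 (5 s.f.)

0.87885


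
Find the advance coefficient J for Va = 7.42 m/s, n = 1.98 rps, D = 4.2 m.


Formula: J = Va / (n * D)
Step 1 — n * D = 1.98 * 4.2 = 8.316
Step 2 — J = 7.42 / 8.316 ≈ 0.89226 (5 s.f.)

0.89226


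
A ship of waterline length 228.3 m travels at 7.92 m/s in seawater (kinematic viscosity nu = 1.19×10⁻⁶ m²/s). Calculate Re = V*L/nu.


Formula: Re = V * L / nu
Step 1 — V * L = 7.92 * 228.3 = 1808.136 m^2/s
Step 2 — Re = 1808.136 / 1.19e-6 = 1.52e+09

1.52e+09


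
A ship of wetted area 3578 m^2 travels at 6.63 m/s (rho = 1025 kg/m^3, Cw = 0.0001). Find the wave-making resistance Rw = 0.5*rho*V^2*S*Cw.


Formula: Rw = 0.5 * rho * V^2 * S * Cw
Step 1 — V^2 = 6.63^2 = 43.9569
Step 2 — 0.5 * rho * V^2 = 0.5 * 1025 * 43.9569 = 22527.91125
Step 3 — Rw = 22527.91125 * 3578 * 0.0001 ≈ 8060.5 N (5 s.f.)

8060.5 N


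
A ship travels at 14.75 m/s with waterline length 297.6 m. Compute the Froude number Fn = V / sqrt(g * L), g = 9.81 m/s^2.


Formula: Fn = V / sqrt(g * L)
Step 1 — g * L = 9.81 * 297.6 = 2919.456
Step 2 — sqrt(g * L) = sqrt(2919.456) = 54.031991
Step 3 — Fn = 14.75 / 54.031991 ≈ 0.27299 (5 s.f.)

0.27299


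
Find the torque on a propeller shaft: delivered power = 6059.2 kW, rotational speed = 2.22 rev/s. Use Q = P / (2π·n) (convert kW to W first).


Formula: Q = P_W / (2 * pi * n)
Step 1 — P_W = 6059.2 kW * 1000 = 6059200.0 W
Step 2 — 2 * pi * n = 2 * pi * 2.22 = 13.948671
Step 3 — Q = 6059200.0 / 13.948671 ≈ 434390 N·m (5 s.f.)

434390 N·m


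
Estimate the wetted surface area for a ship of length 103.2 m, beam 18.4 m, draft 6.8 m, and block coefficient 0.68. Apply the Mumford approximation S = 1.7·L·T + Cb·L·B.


Formula: S = 1.7*L*T + V/T with V = Cb*L*B*T, i.e. S = L * (1.7*T + Cb*B)
Step 1 — 1.7*T = 1.7 * 6.8 = 11.56 m
Step 2 — Cb*B = 0.68 * 18.4 = 12.512 m
Step 3 — 1.7*T + Cb*B = 11.56 + 12.512 = 24.072 m
Step 4 — S = 103.2 * 24.072 ≈ 2484.2 m^2 (5 s.f.)

2484.2 m^2


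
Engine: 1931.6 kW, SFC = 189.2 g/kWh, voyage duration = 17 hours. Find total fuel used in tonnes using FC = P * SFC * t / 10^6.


Formula: FC (tonnes) = P * SFC * t / 1,000,000
Step 1 — P * SFC * t = 1931.6 * 189.2 * 17 = 6212798.24 g
Step 2 — FC (tonnes) = 6212798.24 / 1,000,000 ≈ 6.2128 tonnes (5 s.f.)

6.2128 tonnes


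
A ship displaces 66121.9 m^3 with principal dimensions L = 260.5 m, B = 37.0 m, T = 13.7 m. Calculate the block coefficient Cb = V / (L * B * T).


Formula: Cb = V / (L * B * T)
Step 1 — L * B * T = 260.5 * 37.0 * 13.7 = 132047.45 m^3
Step 2 — Cb = 66121.9 / 132047.45 ≈ 0.50074 (5 s.f.)

0.50074


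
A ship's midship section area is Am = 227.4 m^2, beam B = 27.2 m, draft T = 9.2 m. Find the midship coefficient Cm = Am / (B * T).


Formula: Cm = Am / (B * T)
Step 1 — B * T = 27.2 * 9.2 = 250.24 m^2
Step 2 — Cm = 227.4 / 250.24 ≈ 0.90873 (5 s.f.)

0.90873


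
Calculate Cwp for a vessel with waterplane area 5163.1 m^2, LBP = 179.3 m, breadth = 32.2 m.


Formula: Cwp = Aw / (L * B)
Step 1 — L * B = 179.3 * 32.2 = 5773.46 m^2
Step 2 — Cwp = 5163.1 / 5773.46 ≈ 0.89428 (5 s.f.)

0.89428


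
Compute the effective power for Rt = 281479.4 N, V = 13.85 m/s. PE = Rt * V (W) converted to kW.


Formula: PE = Rt * V / 1000 (kW)
Step 1 — PE (W) = 281479.4 * 13.85 = 3898489.69 W
Step 2 — PE (kW) = 3898489.69 / 1000 ≈ 3898.5 kW (5 s.f.)

3898.5 kW


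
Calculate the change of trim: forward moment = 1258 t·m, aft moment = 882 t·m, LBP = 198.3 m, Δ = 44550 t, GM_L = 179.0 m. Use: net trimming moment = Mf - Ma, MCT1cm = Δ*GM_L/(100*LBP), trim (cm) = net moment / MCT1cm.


Formula: net trimming moment = Mf - Ma; MCT1cm = Δ*GM_L/(100*LBP); trim = net moment / MCT1cm
Step 1 — net trimming moment = 1258 - 882 = 376 t·m
Step 2 — MCT1cm = 44550 * 179.0 / (100 * 198.3) = 402.1407 t·m/cm
Step 3 — trim = 376 / 402.1407 ≈ 0.93500 cm (5 s.f.)

0.93500 cm


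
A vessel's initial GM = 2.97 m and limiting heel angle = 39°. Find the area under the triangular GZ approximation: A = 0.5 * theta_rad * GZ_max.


Formula: GZ_max = GM * sin(theta); Area = 0.5 * theta_rad * GZ_max
Step 1 — GZ_max = 2.97 * sin(39°) = 2.97 * 0.62932 = 1.86908 m
Step 2 — theta_rad = 39 * pi/180 = 0.680678 rad
Step 3 — Area = 0.5 * 0.680678 * 1.86908 ≈ 0.63612 m·rad (5 s.f.)

0.63612 m·rad


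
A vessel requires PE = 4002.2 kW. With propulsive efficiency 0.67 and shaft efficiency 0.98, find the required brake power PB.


Formula: PB = PE / (eta_D * eta_S)
Step 1 — combined efficiency = eta_D * eta_S = 0.67 * 0.98 = 0.6566
Step 2 — PB = 4002.2 / 0.6566 ≈ 6095.3 kW (5 s.f.)

6095.3 kW


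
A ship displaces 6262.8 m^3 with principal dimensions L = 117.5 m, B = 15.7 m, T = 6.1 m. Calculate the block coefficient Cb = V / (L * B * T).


Formula: Cb = V / (L * B * T)
Step 1 — L * B * T = 117.5 * 15.7 * 6.1 = 11252.975 m^3
Step 2 — Cb = 6262.8 / 11252.975 ≈ 0.55655 (5 s.f.)

0.55655


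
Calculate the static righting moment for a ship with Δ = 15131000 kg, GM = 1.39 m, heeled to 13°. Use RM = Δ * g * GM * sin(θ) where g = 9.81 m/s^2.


Formula: GZ = GM * sin(theta); RM = disp * g * GZ
Step 1 — GZ = 1.39 * sin(13°) = 1.39 * 0.224951 = 0.312682 m
Step 2 — RM = 15131000 * 9.81 * 0.312682 ≈ 46413000 N·m (5 s.f.)

46413000 N·m


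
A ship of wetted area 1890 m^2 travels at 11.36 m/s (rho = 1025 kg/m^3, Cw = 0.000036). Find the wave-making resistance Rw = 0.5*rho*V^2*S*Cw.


Formula: Rw = 0.5 * rho * V^2 * S * Cw
Step 1 — V^2 = 11.36^2 = 129.0496
Step 2 — 0.5 * rho * V^2 = 0.5 * 1025 * 129.0496 = 66137.92
Step 3 — Rw = 66137.92 * 1890 * 0.000036 ≈ 4500.0 N (5 s.f.)

4500.0 N


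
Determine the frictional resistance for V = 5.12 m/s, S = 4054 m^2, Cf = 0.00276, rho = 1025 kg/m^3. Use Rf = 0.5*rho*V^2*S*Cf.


Formula: Rf = 0.5 * rho * V^2 * S * Cf
Step 1 — V^2 = 5.12^2 = 26.2144
Step 2 — 0.5 * rho * V^2 = 0.5 * 1025 * 26.2144 = 13434.88
Step 3 — Rf = 13434.88 * 4054 * 0.00276 ≈ 150320 N (5 s.f.)

150320 N


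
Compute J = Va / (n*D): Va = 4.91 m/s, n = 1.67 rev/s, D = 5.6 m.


Formula: J = Va / (n * D)
Step 1 — n * D = 1.67 * 5.6 = 9.352
Step 2 — J = 4.91 / 9.352 ≈ 0.52502 (5 s.f.)

0.52502


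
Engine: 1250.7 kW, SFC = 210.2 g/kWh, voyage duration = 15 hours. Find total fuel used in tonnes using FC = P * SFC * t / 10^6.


Formula: FC (tonnes) = P * SFC * t / 1,000,000
Step 1 — P * SFC * t = 1250.7 * 210.2 * 15 = 3943457.1 g
Step 2 — FC (tonnes) = 3943457.1 / 1,000,000 ≈ 3.9435 tonnes (5 s.f.)

3.9435 tonnes
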